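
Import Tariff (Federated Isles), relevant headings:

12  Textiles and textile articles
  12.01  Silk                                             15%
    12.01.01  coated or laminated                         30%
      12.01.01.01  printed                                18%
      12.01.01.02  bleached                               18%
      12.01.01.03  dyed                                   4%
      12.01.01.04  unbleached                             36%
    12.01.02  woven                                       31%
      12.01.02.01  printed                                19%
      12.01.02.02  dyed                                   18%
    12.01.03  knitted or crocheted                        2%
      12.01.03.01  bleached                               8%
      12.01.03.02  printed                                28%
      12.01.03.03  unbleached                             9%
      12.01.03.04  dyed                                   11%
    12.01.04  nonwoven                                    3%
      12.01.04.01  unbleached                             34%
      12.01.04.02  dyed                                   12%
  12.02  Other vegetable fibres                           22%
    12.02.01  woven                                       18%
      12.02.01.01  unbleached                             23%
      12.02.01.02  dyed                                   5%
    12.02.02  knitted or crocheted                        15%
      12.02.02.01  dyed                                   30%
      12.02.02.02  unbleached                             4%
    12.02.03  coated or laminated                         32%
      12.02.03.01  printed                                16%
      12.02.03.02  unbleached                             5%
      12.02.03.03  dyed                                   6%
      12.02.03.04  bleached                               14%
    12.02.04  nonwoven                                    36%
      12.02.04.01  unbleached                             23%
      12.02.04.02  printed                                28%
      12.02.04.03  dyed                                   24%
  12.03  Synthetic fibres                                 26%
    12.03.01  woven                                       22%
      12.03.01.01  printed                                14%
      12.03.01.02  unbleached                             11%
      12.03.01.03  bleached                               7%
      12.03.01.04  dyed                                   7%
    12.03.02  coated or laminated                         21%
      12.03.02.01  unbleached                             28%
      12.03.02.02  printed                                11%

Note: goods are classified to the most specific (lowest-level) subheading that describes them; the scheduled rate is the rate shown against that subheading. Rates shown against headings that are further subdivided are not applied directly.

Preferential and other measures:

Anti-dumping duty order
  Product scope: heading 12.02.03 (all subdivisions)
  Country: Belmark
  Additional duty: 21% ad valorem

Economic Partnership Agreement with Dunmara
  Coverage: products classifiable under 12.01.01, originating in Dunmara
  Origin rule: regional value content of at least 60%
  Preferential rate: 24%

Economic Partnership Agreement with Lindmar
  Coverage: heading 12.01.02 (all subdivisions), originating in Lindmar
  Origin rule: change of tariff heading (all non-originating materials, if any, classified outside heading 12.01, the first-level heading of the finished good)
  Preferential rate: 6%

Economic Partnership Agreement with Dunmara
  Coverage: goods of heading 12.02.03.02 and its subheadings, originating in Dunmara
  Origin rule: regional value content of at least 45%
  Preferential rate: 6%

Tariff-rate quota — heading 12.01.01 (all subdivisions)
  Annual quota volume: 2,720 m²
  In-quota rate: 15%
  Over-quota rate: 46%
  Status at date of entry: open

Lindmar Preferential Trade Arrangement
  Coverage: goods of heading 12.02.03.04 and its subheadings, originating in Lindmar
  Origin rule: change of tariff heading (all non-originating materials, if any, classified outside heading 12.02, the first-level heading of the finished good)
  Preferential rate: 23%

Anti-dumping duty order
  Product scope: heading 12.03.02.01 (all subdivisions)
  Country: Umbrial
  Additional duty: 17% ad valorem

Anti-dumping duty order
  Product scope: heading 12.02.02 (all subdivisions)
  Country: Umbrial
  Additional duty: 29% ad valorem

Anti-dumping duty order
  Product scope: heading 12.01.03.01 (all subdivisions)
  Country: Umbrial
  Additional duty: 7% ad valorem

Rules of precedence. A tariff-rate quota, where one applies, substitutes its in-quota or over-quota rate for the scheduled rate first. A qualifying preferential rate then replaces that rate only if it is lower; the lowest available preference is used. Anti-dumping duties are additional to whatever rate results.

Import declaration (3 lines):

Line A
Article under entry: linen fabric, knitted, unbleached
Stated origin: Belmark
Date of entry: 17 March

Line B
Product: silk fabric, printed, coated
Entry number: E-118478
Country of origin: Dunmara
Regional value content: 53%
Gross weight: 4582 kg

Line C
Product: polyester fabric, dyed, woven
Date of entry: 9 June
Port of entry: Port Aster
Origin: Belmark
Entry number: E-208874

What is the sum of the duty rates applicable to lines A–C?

26%

Line A: linen → 12.02; knitted → 12.02.02; unbleached → 12.02.02.02. Scheduled 4%. No special measure applies. → 4%.
Line B: silk → 12.01; coated → 12.01.01; printed → 12.01.01.01. Scheduled 18%. quota on 12.01.01 open → in-quota 15%; Dunmara agreement on 12.01.01: RVC < 60%; Dunmara agreement on 12.02.03.02: 12.01.01.01 not covered. → 15%.
Line C: polyester → 12.03; woven → 12.03.01; dyed → 12.03.01.04. Scheduled 7%. No special measure applies. → 7%.
Sum: 4% + 15% + 7% = 26%.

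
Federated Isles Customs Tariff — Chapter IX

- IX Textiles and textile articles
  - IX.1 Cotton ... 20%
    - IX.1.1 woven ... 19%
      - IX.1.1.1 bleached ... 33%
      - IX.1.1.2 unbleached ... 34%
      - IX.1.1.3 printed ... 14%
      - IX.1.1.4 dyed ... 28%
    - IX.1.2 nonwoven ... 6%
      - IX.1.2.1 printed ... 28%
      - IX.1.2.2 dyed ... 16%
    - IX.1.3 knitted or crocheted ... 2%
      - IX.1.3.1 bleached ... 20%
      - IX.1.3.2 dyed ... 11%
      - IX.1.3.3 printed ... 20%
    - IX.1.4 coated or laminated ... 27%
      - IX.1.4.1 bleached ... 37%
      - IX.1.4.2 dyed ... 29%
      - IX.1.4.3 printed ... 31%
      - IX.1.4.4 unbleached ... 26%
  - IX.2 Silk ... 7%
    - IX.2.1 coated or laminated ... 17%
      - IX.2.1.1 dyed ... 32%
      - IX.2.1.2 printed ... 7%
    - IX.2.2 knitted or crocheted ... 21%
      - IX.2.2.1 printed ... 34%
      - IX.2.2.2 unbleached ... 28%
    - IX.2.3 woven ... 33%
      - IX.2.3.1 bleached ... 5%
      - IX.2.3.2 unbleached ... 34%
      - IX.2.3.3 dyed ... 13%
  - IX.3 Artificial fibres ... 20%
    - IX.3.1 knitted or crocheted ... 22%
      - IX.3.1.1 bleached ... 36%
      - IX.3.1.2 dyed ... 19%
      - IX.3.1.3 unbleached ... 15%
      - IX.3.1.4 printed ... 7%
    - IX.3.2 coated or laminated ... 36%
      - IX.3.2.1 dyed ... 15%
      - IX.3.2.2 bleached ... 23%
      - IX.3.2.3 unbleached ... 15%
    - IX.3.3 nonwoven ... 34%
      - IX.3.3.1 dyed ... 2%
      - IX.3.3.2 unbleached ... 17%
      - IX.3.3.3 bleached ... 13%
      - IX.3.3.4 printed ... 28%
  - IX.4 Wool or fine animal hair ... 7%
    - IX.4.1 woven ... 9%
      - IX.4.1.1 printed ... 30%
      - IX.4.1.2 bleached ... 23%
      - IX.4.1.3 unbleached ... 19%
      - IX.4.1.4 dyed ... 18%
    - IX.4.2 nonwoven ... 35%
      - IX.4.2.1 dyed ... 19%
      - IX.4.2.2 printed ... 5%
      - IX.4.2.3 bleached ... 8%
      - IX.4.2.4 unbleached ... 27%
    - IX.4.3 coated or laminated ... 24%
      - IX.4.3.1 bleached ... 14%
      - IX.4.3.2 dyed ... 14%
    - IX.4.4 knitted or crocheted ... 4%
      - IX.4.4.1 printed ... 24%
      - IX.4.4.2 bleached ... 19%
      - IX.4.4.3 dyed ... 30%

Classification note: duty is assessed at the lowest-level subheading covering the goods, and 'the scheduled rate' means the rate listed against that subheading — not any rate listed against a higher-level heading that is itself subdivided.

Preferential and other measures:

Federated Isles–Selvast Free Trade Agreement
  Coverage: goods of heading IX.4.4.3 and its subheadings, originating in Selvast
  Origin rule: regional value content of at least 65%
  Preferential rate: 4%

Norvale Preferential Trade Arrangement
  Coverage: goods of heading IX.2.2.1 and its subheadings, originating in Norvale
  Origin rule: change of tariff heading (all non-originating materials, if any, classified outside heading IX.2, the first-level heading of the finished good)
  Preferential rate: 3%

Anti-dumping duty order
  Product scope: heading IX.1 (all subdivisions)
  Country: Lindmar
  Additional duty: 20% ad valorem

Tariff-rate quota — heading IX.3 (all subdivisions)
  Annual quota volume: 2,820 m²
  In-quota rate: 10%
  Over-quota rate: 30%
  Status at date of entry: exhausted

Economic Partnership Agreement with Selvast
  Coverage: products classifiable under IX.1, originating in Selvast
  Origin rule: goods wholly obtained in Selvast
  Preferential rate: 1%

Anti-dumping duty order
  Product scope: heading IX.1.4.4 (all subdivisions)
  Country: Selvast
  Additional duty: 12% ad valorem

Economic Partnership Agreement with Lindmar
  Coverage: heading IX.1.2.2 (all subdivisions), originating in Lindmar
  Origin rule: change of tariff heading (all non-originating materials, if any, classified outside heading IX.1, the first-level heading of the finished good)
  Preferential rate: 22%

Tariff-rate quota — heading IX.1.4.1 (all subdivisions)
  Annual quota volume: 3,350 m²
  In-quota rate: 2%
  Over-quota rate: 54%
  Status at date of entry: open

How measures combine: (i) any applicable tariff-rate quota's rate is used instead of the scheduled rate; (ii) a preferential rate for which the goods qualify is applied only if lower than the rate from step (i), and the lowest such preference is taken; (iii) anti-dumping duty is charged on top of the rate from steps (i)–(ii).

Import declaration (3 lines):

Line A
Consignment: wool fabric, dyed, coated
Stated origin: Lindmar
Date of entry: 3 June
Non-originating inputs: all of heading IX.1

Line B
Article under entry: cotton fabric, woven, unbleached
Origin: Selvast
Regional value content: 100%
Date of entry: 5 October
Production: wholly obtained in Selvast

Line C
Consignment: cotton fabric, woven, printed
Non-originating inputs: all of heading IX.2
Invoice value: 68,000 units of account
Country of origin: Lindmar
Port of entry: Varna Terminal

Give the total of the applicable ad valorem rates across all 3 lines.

Line A: wool → IX.4; coated → IX.4.3; dyed → IX.4.3.2. Scheduled 14%. Lindmar agreement on IX.1.2.2: IX.4.3.2 not covered. → 14%.
Line B: cotton → IX.1; woven → IX.1.1; unbleached → IX.1.1.2. Scheduled 34%. Selvast agreement on IX.4.4.3: IX.1.1.2 not covered; Selvast agreement on IX.1: wholly obtained → 1% available; preferential 1%. → 1%.
Line C: cotton → IX.1; woven → IX.1.1; printed → IX.1.1.3. Scheduled 14%. Lindmar agreement on IX.1.2.2: IX.1.1.3 not covered; anti-dumping (Lindmar, IX.1): +20%; total 14% + 20% = 34%. → 34%.
Sum: 14% + 1% + 34% = 49%.

49%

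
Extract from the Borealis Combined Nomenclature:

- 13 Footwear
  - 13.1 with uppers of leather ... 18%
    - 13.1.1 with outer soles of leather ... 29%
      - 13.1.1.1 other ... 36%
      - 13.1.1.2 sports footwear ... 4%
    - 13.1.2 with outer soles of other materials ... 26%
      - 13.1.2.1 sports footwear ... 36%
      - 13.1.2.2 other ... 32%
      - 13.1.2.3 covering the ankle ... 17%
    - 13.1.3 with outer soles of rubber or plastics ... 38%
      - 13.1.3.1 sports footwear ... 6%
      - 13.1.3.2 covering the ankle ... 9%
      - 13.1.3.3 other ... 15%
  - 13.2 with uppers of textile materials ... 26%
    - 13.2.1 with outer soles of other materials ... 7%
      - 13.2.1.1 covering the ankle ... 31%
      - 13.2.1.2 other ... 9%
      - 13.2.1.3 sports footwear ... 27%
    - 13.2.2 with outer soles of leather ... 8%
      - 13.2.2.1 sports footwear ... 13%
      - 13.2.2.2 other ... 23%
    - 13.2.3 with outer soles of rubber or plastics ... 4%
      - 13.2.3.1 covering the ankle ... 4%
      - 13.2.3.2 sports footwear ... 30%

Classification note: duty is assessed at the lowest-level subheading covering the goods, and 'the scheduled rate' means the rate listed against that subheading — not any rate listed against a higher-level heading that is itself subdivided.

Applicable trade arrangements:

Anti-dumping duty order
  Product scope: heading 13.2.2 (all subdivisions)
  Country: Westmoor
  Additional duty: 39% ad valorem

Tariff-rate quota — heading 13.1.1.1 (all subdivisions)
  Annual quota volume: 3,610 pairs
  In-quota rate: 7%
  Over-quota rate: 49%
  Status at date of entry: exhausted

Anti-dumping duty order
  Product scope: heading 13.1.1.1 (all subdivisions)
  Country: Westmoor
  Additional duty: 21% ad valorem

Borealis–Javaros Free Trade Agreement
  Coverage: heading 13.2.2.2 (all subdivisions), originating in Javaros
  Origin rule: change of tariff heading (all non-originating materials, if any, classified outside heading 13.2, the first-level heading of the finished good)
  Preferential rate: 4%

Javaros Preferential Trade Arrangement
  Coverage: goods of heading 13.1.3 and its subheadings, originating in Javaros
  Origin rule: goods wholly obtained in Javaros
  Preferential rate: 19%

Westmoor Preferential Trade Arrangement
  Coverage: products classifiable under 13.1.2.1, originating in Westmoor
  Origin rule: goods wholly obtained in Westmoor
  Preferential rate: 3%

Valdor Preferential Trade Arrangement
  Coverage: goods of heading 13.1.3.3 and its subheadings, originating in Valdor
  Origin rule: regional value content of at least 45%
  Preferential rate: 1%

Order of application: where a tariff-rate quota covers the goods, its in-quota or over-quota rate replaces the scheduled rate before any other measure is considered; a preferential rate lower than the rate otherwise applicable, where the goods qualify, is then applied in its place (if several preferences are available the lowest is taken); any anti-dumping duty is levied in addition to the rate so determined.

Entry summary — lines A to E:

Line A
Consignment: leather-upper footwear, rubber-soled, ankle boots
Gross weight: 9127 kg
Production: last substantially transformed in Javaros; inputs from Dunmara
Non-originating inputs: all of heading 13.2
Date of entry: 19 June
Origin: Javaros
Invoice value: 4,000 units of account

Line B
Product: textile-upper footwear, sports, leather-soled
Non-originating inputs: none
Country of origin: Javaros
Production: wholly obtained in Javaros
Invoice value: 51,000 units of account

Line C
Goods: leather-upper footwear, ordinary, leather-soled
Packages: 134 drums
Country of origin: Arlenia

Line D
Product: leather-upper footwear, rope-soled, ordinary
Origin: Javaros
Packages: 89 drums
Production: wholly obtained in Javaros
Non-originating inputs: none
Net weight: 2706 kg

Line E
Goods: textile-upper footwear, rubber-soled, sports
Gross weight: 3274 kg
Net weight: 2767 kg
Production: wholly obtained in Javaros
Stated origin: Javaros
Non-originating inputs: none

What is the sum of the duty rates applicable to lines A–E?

133%

Line A: leather-upper → 13.1; rubber-soled → 13.1.3; ankle boots → 13.1.3.2. Scheduled 9%. Javaros agreement on 13.2.2.2: 13.1.3.2 not covered; Javaros agreement on 13.1.3: not wholly obtained. → 9%.
Line B: textile-upper → 13.2; leather-soled → 13.2.2; sports → 13.2.2.1. Scheduled 13%. Javaros agreement on 13.2.2.2: 13.2.2.1 not covered; Javaros agreement on 13.1.3: 13.2.2.1 not covered. → 13%.
Line C: leather-upper → 13.1; leather-soled → 13.1.1; ordinary → 13.1.1.1. Scheduled 36%. quota on 13.1.1.1 exhausted → over-quota 49%. → 49%.
Line D: leather-upper → 13.1; rope-soled → 13.1.2; ordinary → 13.1.2.2. Scheduled 32%. Javaros agreement on 13.2.2.2: 13.1.2.2 not covered; Javaros agreement on 13.1.3: 13.1.2.2 not covered. → 32%.
Line E: textile-upper → 13.2; rubber-soled → 13.2.3; sports → 13.2.3.2. Scheduled 30%. Javaros agreement on 13.2.2.2: 13.2.3.2 not covered; Javaros agreement on 13.1.3: 13.2.3.2 not covered. → 30%.
Sum: 9% + 13% + 49% + 32% + 30% = 133%.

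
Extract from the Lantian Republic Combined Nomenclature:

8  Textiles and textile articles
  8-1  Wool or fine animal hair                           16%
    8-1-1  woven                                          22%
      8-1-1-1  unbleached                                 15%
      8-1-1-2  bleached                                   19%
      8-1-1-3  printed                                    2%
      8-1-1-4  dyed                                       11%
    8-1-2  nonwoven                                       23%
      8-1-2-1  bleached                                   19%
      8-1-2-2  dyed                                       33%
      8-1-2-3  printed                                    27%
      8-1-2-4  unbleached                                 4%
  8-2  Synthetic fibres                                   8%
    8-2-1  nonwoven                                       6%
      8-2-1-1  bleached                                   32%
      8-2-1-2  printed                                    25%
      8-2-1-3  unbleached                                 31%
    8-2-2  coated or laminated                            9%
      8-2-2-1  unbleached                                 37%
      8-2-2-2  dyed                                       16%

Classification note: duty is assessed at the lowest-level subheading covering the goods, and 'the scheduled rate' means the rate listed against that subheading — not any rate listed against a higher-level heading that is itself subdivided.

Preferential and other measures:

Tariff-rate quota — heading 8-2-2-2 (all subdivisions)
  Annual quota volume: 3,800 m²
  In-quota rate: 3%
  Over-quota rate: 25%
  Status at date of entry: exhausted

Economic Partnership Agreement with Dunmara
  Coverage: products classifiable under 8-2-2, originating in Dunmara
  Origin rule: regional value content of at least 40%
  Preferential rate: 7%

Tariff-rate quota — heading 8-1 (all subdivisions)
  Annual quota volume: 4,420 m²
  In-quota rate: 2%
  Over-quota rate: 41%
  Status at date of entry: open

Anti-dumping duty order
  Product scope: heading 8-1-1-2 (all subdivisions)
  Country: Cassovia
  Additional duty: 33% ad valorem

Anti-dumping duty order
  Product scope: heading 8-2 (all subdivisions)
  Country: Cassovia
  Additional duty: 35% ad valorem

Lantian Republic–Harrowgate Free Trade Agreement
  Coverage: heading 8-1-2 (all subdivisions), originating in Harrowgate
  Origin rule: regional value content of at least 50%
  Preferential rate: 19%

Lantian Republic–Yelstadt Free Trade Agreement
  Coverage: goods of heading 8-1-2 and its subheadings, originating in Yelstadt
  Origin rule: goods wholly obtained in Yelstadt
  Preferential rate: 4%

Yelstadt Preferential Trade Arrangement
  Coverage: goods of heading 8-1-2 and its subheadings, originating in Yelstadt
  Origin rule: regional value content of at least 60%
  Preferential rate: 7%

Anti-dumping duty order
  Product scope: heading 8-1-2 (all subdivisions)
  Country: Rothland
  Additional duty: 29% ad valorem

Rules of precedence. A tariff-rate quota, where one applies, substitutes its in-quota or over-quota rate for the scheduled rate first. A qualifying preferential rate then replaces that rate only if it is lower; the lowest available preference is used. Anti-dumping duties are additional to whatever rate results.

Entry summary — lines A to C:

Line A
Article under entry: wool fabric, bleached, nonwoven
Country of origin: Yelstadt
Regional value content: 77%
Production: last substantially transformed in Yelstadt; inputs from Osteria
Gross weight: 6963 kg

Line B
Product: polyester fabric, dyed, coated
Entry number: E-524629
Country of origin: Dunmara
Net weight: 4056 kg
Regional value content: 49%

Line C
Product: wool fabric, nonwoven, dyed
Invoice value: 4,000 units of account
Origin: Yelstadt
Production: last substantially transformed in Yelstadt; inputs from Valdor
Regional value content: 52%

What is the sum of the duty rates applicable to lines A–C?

Line A: wool → 8-1; nonwoven → 8-1-2; bleached → 8-1-2-1. Scheduled 19%. quota on 8-1 open → in-quota 2%; Yelstadt agreement on 8-1-2: not wholly obtained; Yelstadt agreement on 8-1-2: RVC ≥ 60% → 7% available; preference 7% not lower than 2% → no reduction. → 2%.
Line B: polyester → 8-2; coated → 8-2-2; dyed → 8-2-2-2. Scheduled 16%. quota on 8-2-2-2 exhausted → over-quota 25%; Dunmara agreement on 8-2-2: RVC ≥ 40% → 7% available; preferential 7%. → 7%.
Line C: wool → 8-1; nonwoven → 8-1-2; dyed → 8-1-2-2. Scheduled 33%. quota on 8-1 open → in-quota 2%; Yelstadt agreement on 8-1-2: not wholly obtained; Yelstadt agreement on 8-1-2: RVC < 60%. → 2%.
Sum: 2% + 7% + 2% = 11%.

11%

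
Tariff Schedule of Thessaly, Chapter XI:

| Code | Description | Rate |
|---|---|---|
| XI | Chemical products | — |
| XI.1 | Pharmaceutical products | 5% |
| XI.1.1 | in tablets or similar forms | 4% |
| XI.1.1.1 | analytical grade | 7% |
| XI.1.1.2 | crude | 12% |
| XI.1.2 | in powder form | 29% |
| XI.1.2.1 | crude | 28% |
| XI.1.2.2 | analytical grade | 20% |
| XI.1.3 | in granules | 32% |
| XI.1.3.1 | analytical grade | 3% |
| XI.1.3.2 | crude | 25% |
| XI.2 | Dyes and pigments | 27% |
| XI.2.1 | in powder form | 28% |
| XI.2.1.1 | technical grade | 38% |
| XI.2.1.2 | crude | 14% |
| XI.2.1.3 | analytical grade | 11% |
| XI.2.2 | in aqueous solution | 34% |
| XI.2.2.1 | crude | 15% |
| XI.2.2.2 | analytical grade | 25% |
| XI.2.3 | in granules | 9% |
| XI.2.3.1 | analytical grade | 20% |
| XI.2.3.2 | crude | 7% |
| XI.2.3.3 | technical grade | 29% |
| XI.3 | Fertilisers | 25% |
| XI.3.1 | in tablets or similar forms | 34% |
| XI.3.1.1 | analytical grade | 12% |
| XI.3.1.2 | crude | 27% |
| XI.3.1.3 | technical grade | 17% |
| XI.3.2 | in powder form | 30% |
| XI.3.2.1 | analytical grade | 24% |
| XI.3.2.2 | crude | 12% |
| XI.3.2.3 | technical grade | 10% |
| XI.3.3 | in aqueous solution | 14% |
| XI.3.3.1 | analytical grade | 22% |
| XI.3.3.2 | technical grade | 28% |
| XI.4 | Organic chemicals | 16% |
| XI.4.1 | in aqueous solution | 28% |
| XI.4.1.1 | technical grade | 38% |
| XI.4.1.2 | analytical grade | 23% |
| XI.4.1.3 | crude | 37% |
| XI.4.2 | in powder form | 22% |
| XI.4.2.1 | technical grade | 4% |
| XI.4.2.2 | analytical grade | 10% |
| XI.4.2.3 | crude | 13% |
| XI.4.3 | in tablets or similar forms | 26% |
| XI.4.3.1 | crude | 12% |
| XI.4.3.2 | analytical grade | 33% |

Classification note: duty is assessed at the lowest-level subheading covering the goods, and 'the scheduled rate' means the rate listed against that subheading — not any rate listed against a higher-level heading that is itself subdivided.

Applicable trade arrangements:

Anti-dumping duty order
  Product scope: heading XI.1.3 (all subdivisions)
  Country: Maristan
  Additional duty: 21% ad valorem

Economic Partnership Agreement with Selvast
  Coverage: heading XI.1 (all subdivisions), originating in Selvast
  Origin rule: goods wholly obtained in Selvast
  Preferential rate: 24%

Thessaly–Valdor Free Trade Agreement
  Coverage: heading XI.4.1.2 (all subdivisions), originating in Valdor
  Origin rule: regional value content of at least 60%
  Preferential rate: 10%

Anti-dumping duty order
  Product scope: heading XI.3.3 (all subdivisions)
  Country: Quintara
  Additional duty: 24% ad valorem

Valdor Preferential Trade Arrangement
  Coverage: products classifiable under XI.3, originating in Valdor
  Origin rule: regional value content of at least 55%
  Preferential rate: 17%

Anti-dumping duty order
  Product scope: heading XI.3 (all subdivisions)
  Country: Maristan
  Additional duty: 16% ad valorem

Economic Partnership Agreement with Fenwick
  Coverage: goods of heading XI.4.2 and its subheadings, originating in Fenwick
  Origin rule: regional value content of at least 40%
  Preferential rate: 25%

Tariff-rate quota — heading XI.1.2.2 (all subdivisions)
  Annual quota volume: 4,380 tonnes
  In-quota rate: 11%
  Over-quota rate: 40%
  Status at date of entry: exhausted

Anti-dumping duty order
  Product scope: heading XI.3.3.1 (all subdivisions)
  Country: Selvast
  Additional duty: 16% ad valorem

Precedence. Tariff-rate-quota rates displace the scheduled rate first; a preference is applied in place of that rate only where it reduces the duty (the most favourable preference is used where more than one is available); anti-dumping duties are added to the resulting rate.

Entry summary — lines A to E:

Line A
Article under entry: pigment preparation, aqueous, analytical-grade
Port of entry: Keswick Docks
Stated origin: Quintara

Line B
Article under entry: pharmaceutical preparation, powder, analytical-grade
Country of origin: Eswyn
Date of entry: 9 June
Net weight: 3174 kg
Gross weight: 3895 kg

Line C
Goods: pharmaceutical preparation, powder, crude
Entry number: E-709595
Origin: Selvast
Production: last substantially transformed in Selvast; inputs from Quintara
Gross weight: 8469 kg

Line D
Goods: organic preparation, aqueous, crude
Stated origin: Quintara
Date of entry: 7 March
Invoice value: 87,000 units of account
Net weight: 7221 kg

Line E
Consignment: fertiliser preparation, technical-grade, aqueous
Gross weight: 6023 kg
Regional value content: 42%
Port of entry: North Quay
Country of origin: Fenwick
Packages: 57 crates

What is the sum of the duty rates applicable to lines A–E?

Line A: pigment → XI.2; aqueous → XI.2.2; analytical-grade → XI.2.2.2. Scheduled 25%. No special measure applies. → 25%.
Line B: pharmaceutical → XI.1; powder → XI.1.2; analytical-grade → XI.1.2.2. Scheduled 20%. quota on XI.1.2.2 exhausted → over-quota 40%. → 40%.
Line C: pharmaceutical → XI.1; powder → XI.1.2; crude → XI.1.2.1. Scheduled 28%. Selvast agreement on XI.1: not wholly obtained. → 28%.
Line D: organic → XI.4; aqueous → XI.4.1; crude → XI.4.1.3. Scheduled 37%. No special measure applies. → 37%.
Line E: fertiliser → XI.3; aqueous → XI.3.3; technical-grade → XI.3.3.2. Scheduled 28%. Fenwick agreement on XI.4.2: XI.3.3.2 not covered. → 28%.
Sum: 25% + 40% + 28% + 37% + 28% = 158%.

158%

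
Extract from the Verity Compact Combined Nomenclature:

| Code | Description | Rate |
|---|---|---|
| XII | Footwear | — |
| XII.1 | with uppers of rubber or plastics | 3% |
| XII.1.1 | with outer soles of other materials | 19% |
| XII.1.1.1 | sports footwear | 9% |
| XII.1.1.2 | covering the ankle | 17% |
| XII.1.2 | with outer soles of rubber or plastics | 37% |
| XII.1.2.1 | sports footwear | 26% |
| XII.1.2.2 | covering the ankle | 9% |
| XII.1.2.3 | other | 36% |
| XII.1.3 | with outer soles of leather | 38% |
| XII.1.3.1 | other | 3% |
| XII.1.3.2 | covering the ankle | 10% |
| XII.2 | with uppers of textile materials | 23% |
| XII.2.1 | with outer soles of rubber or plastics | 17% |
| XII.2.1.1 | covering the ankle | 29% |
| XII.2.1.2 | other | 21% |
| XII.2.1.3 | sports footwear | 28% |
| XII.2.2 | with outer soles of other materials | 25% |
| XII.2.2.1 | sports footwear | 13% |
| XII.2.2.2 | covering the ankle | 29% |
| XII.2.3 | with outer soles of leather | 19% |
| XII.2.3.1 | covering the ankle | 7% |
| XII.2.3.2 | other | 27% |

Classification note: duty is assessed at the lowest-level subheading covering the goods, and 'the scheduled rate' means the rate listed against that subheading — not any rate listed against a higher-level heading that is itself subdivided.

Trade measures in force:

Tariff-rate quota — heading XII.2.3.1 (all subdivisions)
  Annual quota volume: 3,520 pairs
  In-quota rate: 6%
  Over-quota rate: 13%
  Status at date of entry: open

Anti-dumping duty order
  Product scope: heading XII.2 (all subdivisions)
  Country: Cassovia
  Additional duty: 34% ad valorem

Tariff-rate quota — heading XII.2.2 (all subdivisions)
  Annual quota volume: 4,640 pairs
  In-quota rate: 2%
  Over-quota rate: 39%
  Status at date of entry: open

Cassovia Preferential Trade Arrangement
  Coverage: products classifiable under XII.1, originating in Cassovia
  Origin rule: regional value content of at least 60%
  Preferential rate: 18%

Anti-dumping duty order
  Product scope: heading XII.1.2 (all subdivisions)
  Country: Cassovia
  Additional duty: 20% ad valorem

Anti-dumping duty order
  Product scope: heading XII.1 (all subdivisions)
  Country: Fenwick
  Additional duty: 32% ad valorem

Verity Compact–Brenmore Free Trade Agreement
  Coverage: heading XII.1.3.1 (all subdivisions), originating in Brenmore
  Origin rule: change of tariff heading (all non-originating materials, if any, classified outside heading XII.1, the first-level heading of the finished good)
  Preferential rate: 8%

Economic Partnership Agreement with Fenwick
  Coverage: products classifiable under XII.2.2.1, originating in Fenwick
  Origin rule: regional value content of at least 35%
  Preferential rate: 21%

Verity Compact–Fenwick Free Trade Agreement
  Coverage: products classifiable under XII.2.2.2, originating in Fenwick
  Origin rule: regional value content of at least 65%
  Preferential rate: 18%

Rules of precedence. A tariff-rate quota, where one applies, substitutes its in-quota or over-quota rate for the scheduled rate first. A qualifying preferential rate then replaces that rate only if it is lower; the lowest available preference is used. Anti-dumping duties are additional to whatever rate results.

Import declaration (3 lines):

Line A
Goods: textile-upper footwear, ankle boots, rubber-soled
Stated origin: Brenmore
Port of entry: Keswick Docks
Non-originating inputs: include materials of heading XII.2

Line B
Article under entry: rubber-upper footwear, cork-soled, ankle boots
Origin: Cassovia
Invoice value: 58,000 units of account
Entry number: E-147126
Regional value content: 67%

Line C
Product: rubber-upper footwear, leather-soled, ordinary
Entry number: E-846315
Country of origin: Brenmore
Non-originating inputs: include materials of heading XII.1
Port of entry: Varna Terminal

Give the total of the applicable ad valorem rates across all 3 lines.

Line A: textile-upper → XII.2; rubber-soled → XII.2.1; ankle boots → XII.2.1.1. Scheduled 29%. Brenmore agreement on XII.1.3.1: XII.2.1.1 not covered. → 29%.
Line B: rubber-upper → XII.1; cork-soled → XII.1.1; ankle boots → XII.1.1.2. Scheduled 17%. Cassovia agreement on XII.1: RVC ≥ 60% → 18% available; preference 18% not lower than 17% → no reduction. → 17%.
Line C: rubber-upper → XII.1; leather-soled → XII.1.3; ordinary → XII.1.3.1. Scheduled 3%. Brenmore agreement on XII.1.3.1: CTH not met. → 3%.
Sum: 29% + 17% + 3% = 49%.

49%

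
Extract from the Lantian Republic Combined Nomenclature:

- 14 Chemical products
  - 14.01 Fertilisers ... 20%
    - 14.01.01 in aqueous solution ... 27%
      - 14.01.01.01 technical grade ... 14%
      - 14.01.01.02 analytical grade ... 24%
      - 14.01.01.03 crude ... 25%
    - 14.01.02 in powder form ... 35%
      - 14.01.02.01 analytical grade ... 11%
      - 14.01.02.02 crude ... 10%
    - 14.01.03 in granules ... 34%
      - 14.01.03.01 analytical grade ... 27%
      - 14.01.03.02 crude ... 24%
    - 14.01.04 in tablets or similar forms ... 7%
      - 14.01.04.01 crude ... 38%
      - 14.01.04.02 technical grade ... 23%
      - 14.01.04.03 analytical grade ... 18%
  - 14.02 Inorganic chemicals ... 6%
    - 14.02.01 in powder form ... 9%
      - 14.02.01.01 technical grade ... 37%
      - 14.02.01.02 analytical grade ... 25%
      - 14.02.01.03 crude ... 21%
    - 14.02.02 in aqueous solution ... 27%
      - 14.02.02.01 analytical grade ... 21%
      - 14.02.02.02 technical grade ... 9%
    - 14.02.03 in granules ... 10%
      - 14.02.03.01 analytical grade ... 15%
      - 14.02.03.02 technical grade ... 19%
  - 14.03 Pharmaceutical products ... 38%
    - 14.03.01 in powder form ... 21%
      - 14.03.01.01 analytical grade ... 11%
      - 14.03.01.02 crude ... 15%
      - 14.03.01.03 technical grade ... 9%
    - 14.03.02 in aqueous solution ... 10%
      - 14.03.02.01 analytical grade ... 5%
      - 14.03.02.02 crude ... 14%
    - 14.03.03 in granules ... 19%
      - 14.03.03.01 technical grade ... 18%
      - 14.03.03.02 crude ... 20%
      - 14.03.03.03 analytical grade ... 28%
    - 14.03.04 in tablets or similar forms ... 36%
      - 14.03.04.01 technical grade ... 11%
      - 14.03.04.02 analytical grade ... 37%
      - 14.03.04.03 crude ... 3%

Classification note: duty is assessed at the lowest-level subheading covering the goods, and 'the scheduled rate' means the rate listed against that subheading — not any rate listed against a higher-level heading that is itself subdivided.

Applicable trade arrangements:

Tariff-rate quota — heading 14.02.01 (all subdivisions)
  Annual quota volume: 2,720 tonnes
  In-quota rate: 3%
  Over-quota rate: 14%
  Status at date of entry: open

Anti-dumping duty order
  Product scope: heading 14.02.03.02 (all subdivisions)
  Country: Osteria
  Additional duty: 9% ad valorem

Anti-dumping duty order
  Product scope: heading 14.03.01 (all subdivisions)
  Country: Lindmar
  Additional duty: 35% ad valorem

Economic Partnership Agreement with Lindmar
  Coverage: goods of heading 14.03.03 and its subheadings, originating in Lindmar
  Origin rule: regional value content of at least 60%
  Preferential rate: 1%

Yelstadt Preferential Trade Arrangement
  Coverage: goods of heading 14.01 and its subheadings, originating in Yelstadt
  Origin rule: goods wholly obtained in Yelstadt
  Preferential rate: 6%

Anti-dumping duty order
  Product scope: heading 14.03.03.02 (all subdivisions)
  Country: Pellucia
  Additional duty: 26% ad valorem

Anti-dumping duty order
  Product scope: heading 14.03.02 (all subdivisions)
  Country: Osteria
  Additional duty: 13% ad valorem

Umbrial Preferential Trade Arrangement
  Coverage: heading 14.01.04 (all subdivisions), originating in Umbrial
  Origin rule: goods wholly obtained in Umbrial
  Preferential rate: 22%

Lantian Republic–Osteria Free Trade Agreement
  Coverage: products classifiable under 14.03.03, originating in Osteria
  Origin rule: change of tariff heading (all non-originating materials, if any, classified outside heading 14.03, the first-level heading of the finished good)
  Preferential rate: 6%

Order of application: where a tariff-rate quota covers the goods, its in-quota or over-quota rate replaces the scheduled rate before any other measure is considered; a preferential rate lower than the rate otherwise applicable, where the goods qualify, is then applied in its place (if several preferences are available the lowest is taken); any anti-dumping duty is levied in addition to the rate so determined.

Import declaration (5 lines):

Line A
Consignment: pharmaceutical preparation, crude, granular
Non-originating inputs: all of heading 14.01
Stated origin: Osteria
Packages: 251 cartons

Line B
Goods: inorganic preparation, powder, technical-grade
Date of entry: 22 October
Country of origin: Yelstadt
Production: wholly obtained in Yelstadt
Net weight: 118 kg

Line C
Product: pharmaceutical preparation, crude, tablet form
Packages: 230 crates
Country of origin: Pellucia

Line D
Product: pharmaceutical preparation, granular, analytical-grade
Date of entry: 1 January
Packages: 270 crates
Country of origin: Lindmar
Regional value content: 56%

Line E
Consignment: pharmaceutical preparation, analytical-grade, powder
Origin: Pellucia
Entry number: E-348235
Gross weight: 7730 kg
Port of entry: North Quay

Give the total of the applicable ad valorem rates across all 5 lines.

51%

Line A: pharmaceutical → 14.03; granular → 14.03.03; crude → 14.03.03.02. Scheduled 20%. Osteria agreement on 14.03.03: CTH met → 6% available; preferential 6%. → 6%.
Line B: inorganic → 14.02; powder → 14.02.01; technical-grade → 14.02.01.01. Scheduled 37%. quota on 14.02.01 open → in-quota 3%; Yelstadt agreement on 14.01: 14.02.01.01 not covered. → 3%.
Line C: pharmaceutical → 14.03; tablet form → 14.03.04; crude → 14.03.04.03. Scheduled 3%. No special measure applies. → 3%.
Line D: pharmaceutical → 14.03; granular → 14.03.03; analytical-grade → 14.03.03.03. Scheduled 28%. Lindmar agreement on 14.03.03: RVC < 60%. → 28%.
Line E: pharmaceutical → 14.03; powder → 14.03.01; analytical-grade → 14.03.01.01. Scheduled 11%. No special measure applies. → 11%.
Sum: 6% + 3% + 3% + 28% + 11% = 51%.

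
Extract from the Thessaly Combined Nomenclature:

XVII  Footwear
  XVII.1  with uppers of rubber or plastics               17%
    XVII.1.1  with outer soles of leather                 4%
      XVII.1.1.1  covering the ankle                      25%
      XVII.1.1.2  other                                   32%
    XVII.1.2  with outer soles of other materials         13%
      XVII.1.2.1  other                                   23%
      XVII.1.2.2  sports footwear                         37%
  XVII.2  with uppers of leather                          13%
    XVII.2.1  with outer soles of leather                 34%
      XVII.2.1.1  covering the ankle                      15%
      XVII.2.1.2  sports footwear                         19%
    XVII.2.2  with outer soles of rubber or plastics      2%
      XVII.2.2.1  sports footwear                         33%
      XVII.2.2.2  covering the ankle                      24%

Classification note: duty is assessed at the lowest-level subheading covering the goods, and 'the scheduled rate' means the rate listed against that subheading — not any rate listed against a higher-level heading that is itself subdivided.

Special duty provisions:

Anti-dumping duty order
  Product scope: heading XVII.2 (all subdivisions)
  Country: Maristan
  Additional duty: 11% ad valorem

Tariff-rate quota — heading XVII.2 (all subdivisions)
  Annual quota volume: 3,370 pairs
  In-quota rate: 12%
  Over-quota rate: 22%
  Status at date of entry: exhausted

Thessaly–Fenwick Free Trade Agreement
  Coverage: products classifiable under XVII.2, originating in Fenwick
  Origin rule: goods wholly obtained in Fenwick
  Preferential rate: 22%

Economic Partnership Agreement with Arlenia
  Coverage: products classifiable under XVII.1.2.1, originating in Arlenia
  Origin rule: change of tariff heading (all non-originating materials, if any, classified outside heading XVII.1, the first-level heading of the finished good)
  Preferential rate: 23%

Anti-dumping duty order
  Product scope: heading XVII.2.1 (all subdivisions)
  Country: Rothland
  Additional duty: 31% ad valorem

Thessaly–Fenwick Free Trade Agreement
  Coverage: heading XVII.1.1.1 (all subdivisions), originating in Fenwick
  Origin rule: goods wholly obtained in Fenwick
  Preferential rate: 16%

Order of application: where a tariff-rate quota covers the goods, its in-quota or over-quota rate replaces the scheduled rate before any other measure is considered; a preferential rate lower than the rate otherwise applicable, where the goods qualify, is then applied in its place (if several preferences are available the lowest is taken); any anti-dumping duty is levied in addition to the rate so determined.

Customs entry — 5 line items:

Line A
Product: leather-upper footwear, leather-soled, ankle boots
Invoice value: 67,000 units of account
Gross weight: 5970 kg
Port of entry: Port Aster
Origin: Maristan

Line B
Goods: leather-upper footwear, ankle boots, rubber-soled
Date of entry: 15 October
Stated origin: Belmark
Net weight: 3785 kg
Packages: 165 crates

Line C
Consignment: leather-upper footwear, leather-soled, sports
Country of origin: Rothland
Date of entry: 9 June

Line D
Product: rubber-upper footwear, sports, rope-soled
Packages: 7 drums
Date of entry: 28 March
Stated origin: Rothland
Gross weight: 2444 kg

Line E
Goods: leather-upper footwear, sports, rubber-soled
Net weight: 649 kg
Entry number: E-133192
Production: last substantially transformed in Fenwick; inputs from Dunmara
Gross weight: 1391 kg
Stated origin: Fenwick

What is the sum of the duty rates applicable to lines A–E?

Line A: leather-upper → XVII.2; leather-soled → XVII.2.1; ankle boots → XVII.2.1.1. Scheduled 15%. quota on XVII.2 exhausted → over-quota 22%; anti-dumping (Maristan, XVII.2): +11%; total 22% + 11% = 33%. → 33%.
Line B: leather-upper → XVII.2; rubber-soled → XVII.2.2; ankle boots → XVII.2.2.2. Scheduled 24%. quota on XVII.2 exhausted → over-quota 22%. → 22%.
Line C: leather-upper → XVII.2; leather-soled → XVII.2.1; sports → XVII.2.1.2. Scheduled 19%. quota on XVII.2 exhausted → over-quota 22%; anti-dumping (Rothland, XVII.2.1): +31%; total 22% + 31% = 53%. → 53%.
Line D: rubber-upper → XVII.1; rope-soled → XVII.1.2; sports → XVII.1.2.2. Scheduled 37%. No special measure applies. → 37%.
Line E: leather-upper → XVII.2; rubber-soled → XVII.2.2; sports → XVII.2.2.1. Scheduled 33%. quota on XVII.2 exhausted → over-quota 22%; Fenwick agreement on XVII.2: not wholly obtained; Fenwick agreement on XVII.1.1.1: XVII.2.2.1 not covered. → 22%.
Sum: 33% + 22% + 53% + 37% + 22% = 167%.

167%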